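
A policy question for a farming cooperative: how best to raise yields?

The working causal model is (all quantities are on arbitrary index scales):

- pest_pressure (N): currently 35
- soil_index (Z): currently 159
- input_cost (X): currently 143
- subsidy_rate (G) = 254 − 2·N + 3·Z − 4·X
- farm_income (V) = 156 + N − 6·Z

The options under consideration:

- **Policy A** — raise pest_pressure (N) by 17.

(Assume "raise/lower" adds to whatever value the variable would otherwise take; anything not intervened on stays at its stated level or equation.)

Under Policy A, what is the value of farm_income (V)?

Policy A (N + 17):
  N = 35 + 17 = 52
  Z = 159
  V = 156 + 52 − 6·159 = -746

-746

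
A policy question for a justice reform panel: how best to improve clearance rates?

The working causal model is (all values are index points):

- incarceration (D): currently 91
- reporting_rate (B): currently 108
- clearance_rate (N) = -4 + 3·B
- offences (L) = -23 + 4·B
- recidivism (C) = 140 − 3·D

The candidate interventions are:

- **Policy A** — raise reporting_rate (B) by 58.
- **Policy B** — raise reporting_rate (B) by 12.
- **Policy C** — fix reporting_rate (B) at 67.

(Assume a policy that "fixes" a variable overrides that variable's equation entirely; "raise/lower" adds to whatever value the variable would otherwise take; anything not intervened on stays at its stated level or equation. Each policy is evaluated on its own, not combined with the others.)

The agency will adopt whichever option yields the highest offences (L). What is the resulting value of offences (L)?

641

Policy A (B + 58):
  B = 108 + 58 = 166
  L = -23 + 4·166 = 641
Policy B (B + 12):
  B = 108 + 12 = 120
  L = -23 + 4·120 = 457
Policy C (B := 67):
  B = 67
  L = -23 + 4·67 = 245
Comparing — Policy A: L=641, Policy B: L=457, Policy C: L=245. Highest is 641 (Policy A).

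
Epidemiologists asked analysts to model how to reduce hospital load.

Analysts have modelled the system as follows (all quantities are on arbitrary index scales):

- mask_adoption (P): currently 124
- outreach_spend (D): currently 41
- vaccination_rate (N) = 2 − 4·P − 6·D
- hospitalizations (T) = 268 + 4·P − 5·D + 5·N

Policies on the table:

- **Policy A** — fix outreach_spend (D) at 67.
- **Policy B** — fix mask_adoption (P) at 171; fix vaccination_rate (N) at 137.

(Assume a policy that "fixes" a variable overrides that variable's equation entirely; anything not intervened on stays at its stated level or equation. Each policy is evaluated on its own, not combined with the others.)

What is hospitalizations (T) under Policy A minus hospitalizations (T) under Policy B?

-5483

Policy A (D := 67):
  P = 124
  D = 67
  N = 2 − 4·124 − 6·67 = -896
  T = 268 + 4·124 − 5·67 + 5·(-896) = -4051
Policy B (P := 171, N := 137):
  P = 171
  D = 41
  N = 137
  T = 268 + 4·171 − 5·41 + 5·137 = 1432
T: -4051 − 1432 = -5483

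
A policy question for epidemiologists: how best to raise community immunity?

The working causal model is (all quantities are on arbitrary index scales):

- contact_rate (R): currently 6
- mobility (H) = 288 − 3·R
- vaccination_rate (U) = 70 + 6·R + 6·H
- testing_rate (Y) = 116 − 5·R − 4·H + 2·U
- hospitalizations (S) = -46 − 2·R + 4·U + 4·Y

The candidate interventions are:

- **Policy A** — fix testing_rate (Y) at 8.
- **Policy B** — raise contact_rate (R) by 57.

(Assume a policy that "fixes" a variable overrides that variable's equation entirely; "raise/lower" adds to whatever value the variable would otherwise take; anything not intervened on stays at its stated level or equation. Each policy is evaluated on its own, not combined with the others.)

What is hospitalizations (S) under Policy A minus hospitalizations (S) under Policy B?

Policy A (Y := 8):
  R = 6
  H = 288 − 3·6 = 270
  U = 70 + 6·6 + 6·270 = 1726
  Y = 8
  S = -46 − 2·6 + 4·1726 + 4·8 = 6878
Policy B (R + 57):
  R = 6 + 57 = 63
  H = 288 − 3·63 = 99
  U = 70 + 6·63 + 6·99 = 1042
  Y = 116 − 5·63 − 4·99 + 2·1042 = 1489
  S = -46 − 2·63 + 4·1042 + 4·1489 = 9952
S: 6878 − 9952 = -3074

-3074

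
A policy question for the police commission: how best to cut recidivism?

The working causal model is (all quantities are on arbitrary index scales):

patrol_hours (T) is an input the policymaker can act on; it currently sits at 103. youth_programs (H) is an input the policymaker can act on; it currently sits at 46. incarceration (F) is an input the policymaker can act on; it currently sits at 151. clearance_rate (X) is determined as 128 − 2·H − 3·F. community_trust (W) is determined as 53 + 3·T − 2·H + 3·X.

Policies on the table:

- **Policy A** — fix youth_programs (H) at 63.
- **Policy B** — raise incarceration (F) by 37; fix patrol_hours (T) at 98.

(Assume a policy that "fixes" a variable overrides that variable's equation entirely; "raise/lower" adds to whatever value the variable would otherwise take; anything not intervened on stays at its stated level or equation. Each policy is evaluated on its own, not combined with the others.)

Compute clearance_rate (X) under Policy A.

Policy A (H := 63):
  H = 63
  F = 151
  X = 128 − 2·63 − 3·151 = -451

-451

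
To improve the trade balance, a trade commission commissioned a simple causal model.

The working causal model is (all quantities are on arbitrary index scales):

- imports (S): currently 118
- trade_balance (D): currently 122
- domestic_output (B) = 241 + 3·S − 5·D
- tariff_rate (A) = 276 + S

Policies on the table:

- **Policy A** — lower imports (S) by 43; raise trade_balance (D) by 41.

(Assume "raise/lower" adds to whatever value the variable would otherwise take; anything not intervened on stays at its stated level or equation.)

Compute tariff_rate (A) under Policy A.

351

Policy A (S − 43, D + 41):
  S = 118 − 43 = 75
  A = 276 + 75 = 351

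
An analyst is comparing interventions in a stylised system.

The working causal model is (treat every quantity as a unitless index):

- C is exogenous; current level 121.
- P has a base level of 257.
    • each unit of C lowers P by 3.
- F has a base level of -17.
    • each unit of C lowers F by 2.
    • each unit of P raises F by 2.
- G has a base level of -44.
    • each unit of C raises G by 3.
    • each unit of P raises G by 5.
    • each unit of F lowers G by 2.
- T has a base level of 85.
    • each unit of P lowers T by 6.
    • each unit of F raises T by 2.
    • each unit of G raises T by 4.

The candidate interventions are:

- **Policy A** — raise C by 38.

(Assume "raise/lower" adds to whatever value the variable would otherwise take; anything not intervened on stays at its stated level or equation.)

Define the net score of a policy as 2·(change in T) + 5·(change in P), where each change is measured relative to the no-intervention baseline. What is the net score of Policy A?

798

Baseline:
  C = 121
  P = 257 − 3·121 = -106
  F = -17 − 2·121 + 2·(-106) = -471
  G = -44 + 3·121 + 5·(-106) − 2·(-471) = 731
  T = 85 − 6·(-106) + 2·(-471) + 4·731 = 2703
Policy A (C + 38):
  C = 121 + 38 = 159
  P = 257 − 3·159 = -220
  F = -17 − 2·159 + 2·(-220) = -775
  G = -44 + 3·159 + 5·(-220) − 2·(-775) = 883
  T = 85 − 6·(-220) + 2·(-775) + 4·883 = 3387
ΔT = 3387 − 2703 = 684; ΔP = -220 − (-106) = -114
Score = 2·684 + 5·(-114) = 798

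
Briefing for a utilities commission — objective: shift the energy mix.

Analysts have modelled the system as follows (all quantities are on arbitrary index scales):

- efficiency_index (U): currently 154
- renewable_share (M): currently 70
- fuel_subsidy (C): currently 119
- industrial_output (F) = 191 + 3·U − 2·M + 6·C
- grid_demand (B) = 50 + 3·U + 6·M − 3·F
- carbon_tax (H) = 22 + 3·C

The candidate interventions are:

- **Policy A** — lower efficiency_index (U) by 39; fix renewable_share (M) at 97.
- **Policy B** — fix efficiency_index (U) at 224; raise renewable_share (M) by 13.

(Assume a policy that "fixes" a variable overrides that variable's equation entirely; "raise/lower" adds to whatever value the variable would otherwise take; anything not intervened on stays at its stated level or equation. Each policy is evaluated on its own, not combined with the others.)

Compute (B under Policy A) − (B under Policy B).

Policy A (U − 39, M := 97):
  U = 154 − 39 = 115
  M = 97
  C = 119
  F = 191 + 3·115 − 2·97 + 6·119 = 1056
  B = 50 + 3·115 + 6·97 − 3·1056 = -2191
Policy B (U := 224, M + 13):
  U = 224
  M = 70 + 13 = 83
  C = 119
  F = 191 + 3·224 − 2·83 + 6·119 = 1411
  B = 50 + 3·224 + 6·83 − 3·1411 = -3013
B: -2191 − (-3013) = 822

822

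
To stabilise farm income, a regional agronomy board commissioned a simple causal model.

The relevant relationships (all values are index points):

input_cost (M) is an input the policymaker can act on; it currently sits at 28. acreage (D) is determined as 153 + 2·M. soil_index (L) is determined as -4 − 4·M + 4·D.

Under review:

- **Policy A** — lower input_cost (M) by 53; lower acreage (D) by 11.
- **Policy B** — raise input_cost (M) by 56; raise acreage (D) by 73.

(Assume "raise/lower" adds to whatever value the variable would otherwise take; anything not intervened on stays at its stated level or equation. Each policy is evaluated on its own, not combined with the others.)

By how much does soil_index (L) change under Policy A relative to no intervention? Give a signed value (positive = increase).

-256

Baseline:
  M = 28
  D = 153 + 2·28 = 209
  L = -4 − 4·28 + 4·209 = 720
Policy A (M − 53, D − 11):
  M = 28 − 53 = -25
  D = 153 + 2·(-25) (−11 from intervention) = 92
  L = -4 − 4·(-25) + 4·92 = 464
Change in L: 464 − 720 = -256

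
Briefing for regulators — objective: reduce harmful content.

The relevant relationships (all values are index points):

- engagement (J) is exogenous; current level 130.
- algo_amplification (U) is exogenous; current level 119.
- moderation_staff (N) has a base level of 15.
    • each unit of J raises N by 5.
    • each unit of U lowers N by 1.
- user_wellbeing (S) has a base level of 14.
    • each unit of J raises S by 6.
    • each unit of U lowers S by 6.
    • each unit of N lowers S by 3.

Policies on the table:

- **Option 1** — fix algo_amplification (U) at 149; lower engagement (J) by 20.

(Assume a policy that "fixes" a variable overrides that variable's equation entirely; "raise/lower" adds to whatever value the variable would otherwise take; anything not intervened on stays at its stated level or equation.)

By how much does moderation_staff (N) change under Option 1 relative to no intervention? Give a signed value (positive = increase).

-130

Baseline:
  J = 130
  U = 119
  N = 15 + 5·130 − 119 = 546
Option 1 (U := 149, J − 20):
  J = 130 − 20 = 110
  U = 149
  N = 15 + 5·110 − 149 = 416
Change in N: 416 − 546 = -130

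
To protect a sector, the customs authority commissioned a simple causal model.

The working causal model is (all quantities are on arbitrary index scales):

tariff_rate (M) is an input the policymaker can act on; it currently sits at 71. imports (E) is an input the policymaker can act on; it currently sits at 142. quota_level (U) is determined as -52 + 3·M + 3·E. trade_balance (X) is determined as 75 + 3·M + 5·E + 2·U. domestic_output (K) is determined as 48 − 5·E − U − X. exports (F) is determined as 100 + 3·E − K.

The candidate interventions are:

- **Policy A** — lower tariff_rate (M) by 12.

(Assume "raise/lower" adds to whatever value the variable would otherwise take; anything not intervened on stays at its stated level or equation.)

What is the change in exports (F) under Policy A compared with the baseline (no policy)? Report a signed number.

-144

Baseline:
  M = 71
  E = 142
  U = -52 + 3·71 + 3·142 = 587
  X = 75 + 3·71 + 5·142 + 2·587 = 2172
  K = 48 − 5·142 − 587 − 2172 = -3421
  F = 100 + 3·142 − (-3421) = 3947
Policy A (M − 12):
  M = 71 − 12 = 59
  E = 142
  U = -52 + 3·59 + 3·142 = 551
  X = 75 + 3·59 + 5·142 + 2·551 = 2064
  K = 48 − 5·142 − 551 − 2064 = -3277
  F = 100 + 3·142 − (-3277) = 3803
Change in F: 3803 − 3947 = -144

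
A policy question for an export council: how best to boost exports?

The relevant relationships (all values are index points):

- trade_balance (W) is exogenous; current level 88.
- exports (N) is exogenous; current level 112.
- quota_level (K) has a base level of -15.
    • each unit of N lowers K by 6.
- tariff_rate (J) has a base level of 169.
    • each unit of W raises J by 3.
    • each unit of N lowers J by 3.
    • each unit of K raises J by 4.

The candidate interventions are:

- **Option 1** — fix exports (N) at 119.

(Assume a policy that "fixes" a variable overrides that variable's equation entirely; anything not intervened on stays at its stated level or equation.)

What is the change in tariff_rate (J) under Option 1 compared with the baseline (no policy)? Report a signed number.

-189

Baseline:
  W = 88
  N = 112
  K = -15 − 6·112 = -687
  J = 169 + 3·88 − 3·112 + 4·(-687) = -2651
Option 1 (N := 119):
  W = 88
  N = 119
  K = -15 − 6·119 = -729
  J = 169 + 3·88 − 3·119 + 4·(-729) = -2840
Change in J: -2840 − (-2651) = -189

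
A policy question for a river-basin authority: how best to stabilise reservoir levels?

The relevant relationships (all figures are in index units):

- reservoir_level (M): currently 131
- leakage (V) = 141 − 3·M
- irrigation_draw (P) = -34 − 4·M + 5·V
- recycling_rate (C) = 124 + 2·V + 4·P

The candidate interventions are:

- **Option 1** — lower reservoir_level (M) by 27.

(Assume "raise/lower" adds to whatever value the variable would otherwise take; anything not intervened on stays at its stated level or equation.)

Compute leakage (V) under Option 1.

Option 1 (M − 27):
  M = 131 − 27 = 104
  V = 141 − 3·104 = -171

-171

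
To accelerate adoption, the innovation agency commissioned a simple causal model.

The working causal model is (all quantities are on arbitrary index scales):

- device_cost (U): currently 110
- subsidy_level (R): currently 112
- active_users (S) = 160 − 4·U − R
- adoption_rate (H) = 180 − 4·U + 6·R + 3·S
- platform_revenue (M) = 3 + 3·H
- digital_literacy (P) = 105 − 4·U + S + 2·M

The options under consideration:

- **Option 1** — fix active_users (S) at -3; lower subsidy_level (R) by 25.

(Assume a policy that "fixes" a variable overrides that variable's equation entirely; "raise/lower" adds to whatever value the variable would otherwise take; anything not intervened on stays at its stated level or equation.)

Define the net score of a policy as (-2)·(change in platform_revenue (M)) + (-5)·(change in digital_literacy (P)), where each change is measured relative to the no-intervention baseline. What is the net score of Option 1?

-38557

Baseline:
  U = 110
  R = 112
  S = 160 − 4·110 − 112 = -392
  H = 180 − 4·110 + 6·112 + 3·(-392) = -764
  M = 3 + 3·(-764) = -2289
  P = 105 − 4·110 + (-392) + 2·(-2289) = -5305
Option 1 (S := -3, R − 25):
  U = 110
  R = 112 − 25 = 87
  S = -3
  H = 180 − 4·110 + 6·87 + 3·(-3) = 253
  M = 3 + 3·253 = 762
  P = 105 − 4·110 + (-3) + 2·762 = 1186
ΔM = 762 − (-2289) = 3051; ΔP = 1186 − (-5305) = 6491
Score = (-2)·3051 + (-5)·6491 = -38557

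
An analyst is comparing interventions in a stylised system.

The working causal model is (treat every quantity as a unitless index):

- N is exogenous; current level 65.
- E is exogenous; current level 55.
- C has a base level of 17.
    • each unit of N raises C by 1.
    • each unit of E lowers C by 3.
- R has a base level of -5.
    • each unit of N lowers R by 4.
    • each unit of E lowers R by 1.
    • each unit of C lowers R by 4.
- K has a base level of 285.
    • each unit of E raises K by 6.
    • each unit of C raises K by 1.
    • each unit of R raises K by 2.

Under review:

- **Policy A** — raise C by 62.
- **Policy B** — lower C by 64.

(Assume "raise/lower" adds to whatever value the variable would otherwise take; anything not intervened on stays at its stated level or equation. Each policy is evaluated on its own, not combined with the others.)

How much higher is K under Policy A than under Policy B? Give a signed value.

-882

Policy A (C + 62):
  N = 65
  E = 55
  C = 17 + 65 − 3·55 (+62 from intervention) = -21
  R = -5 − 4·65 − 55 − 4·(-21) = -236
  K = 285 + 6·55 + (-21) + 2·(-236) = 122
Policy B (C − 64):
  N = 65
  E = 55
  C = 17 + 65 − 3·55 (−64 from intervention) = -147
  R = -5 − 4·65 − 55 − 4·(-147) = 268
  K = 285 + 6·55 + (-147) + 2·268 = 1004
K: 122 − 1004 = -882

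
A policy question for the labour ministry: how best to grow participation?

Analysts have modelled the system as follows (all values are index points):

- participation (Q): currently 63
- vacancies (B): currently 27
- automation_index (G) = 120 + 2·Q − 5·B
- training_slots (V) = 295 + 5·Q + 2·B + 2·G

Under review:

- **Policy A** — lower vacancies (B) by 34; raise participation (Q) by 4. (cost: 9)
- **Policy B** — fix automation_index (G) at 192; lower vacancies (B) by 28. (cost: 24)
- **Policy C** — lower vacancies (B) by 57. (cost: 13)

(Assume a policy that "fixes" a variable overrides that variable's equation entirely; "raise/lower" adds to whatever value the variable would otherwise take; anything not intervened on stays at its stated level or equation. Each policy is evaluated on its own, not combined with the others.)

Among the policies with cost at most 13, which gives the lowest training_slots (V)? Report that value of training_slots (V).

1194

Policy A (B − 34, Q + 4):
  Q = 63 + 4 = 67
  B = 27 − 34 = -7
  G = 120 + 2·67 − 5·(-7) = 289
  V = 295 + 5·67 + 2·(-7) + 2·289 = 1194
Policy C (B − 57):
  Q = 63
  B = 27 − 57 = -30
  G = 120 + 2·63 − 5·(-30) = 396
  V = 295 + 5·63 + 2·(-30) + 2·396 = 1342
Comparing — Policy A: V=1194, Policy C: V=1342. Lowest is 1194 (Policy A).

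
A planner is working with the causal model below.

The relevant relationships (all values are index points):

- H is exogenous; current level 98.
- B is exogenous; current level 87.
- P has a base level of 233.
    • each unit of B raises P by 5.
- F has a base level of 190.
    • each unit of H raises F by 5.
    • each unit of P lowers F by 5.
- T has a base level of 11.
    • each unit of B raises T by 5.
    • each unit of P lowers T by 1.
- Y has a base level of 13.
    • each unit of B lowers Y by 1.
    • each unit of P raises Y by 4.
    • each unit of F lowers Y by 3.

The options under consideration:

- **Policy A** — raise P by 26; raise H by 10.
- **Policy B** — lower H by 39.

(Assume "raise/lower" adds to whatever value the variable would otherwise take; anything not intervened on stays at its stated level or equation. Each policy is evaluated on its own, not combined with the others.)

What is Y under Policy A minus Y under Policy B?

Policy A (P + 26, H + 10):
  H = 98 + 10 = 108
  B = 87
  P = 233 + 5·87 (+26 from intervention) = 694
  F = 190 + 5·108 − 5·694 = -2740
  Y = 13 − 87 + 4·694 − 3·(-2740) = 10922
Policy B (H − 39):
  H = 98 − 39 = 59
  B = 87
  P = 233 + 5·87 = 668
  F = 190 + 5·59 − 5·668 = -2855
  Y = 13 − 87 + 4·668 − 3·(-2855) = 11163
Y: 10922 − 11163 = -241

-241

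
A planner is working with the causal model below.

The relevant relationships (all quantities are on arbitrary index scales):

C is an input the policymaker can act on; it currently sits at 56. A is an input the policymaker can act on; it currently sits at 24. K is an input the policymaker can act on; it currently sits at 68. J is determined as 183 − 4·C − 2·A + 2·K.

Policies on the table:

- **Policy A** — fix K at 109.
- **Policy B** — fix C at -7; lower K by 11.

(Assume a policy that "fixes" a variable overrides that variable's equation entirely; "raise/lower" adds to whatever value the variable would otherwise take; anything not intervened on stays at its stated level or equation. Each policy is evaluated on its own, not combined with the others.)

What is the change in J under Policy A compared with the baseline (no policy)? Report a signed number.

Baseline:
  C = 56
  A = 24
  K = 68
  J = 183 − 4·56 − 2·24 + 2·68 = 47
Policy A (K := 109):
  C = 56
  A = 24
  K = 109
  J = 183 − 4·56 − 2·24 + 2·109 = 129
Change in J: 129 − 47 = 82

82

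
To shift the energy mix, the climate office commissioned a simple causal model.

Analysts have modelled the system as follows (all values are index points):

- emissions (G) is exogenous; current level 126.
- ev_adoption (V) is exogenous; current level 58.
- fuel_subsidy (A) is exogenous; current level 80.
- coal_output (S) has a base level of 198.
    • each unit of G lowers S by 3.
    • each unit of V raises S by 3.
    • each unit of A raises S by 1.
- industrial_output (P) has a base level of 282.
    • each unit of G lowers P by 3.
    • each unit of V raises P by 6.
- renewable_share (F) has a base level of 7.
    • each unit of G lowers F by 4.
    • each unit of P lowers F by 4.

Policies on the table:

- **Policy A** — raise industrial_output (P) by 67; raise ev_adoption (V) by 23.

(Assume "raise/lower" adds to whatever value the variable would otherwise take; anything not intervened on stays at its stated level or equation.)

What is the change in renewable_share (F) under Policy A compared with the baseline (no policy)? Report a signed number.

-820

Baseline:
  G = 126
  V = 58
  P = 282 − 3·126 + 6·58 = 252
  F = 7 − 4·126 − 4·252 = -1505
Policy A (P + 67, V + 23):
  G = 126
  V = 58 + 23 = 81
  P = 282 − 3·126 + 6·81 (+67 from intervention) = 457
  F = 7 − 4·126 − 4·457 = -2325
Change in F: -2325 − (-1505) = -820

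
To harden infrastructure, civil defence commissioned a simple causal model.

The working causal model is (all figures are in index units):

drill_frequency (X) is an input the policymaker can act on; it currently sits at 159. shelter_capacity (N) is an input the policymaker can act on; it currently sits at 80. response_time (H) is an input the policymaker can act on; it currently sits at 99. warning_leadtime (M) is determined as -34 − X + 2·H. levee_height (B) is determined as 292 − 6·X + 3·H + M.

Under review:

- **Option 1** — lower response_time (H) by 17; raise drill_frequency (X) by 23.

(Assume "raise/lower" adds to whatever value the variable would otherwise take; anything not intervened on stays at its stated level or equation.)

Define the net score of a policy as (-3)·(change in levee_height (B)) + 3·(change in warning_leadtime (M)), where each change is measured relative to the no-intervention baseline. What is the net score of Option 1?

Baseline:
  X = 159
  H = 99
  M = -34 − 159 + 2·99 = 5
  B = 292 − 6·159 + 3·99 + 5 = -360
Option 1 (H − 17, X + 23):
  X = 159 + 23 = 182
  H = 99 − 17 = 82
  M = -34 − 182 + 2·82 = -52
  B = 292 − 6·182 + 3·82 + (-52) = -606
ΔB = -606 − (-360) = -246; ΔM = -52 − 5 = -57
Score = (-3)·(-246) + 3·(-57) = 567

567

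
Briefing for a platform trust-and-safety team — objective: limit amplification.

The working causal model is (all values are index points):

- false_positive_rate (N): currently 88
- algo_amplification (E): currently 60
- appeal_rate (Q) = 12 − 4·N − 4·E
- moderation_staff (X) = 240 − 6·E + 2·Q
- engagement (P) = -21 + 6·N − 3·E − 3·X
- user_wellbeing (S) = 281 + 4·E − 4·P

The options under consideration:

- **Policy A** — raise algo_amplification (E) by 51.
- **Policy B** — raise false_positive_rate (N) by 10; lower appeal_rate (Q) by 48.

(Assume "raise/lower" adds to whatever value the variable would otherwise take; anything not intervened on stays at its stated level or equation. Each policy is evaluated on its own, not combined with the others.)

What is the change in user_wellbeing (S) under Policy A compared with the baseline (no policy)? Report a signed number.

Baseline:
  N = 88
  E = 60
  Q = 12 − 4·88 − 4·60 = -580
  X = 240 − 6·60 + 2·(-580) = -1280
  P = -21 + 6·88 − 3·60 − 3·(-1280) = 4167
  S = 281 + 4·60 − 4·4167 = -16147
Policy A (E + 51):
  N = 88
  E = 60 + 51 = 111
  Q = 12 − 4·88 − 4·111 = -784
  X = 240 − 6·111 + 2·(-784) = -1994
  P = -21 + 6·88 − 3·111 − 3·(-1994) = 6156
  S = 281 + 4·111 − 4·6156 = -23899
Change in S: -23899 − (-16147) = -7752

-7752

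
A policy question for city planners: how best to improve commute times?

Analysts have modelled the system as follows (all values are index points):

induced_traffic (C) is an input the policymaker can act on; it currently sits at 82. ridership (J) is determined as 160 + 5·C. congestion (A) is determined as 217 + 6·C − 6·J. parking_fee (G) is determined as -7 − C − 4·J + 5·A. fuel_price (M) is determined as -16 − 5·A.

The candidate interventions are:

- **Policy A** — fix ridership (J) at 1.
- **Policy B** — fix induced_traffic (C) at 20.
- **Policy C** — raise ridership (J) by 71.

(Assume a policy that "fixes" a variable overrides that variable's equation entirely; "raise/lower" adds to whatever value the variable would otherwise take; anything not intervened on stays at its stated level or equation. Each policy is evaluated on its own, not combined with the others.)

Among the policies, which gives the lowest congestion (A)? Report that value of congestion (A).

-3137

Policy A (J := 1):
  C = 82
  J = 1
  A = 217 + 6·82 − 6·1 = 703
Policy B (C := 20):
  C = 20
  J = 160 + 5·20 = 260
  A = 217 + 6·20 − 6·260 = -1223
Policy C (J + 71):
  C = 82
  J = 160 + 5·82 (+71 from intervention) = 641
  A = 217 + 6·82 − 6·641 = -3137
Comparing — Policy A: A=703, Policy B: A=-1223, Policy C: A=-3137. Lowest is -3137 (Policy C).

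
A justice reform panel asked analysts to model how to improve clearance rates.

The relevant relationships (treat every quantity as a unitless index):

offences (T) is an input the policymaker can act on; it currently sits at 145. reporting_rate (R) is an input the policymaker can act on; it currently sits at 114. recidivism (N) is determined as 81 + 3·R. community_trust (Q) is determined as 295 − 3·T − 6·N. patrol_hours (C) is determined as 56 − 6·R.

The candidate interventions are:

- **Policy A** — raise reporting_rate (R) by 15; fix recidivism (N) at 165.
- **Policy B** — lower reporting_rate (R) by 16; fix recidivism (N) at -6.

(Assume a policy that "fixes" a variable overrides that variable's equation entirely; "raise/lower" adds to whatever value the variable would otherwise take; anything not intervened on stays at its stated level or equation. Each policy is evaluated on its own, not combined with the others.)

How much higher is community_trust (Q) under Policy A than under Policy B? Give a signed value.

-1026

Policy A (R + 15, N := 165):
  T = 145
  R = 114 + 15 = 129
  N = 165
  Q = 295 − 3·145 − 6·165 = -1130
Policy B (R − 16, N := -6):
  T = 145
  R = 114 − 16 = 98
  N = -6
  Q = 295 − 3·145 − 6·(-6) = -104
Q: -1130 − (-104) = -1026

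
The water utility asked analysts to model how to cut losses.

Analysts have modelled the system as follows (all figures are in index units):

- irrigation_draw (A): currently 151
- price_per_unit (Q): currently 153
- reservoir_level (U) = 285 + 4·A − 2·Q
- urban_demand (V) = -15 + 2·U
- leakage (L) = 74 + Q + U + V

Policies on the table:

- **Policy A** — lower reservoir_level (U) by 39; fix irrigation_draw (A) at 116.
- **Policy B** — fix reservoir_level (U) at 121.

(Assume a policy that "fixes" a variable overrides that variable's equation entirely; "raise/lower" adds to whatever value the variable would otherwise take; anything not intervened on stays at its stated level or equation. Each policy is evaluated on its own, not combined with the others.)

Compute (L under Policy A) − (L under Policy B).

849

Policy A (U − 39, A := 116):
  A = 116
  Q = 153
  U = 285 + 4·116 − 2·153 (−39 from intervention) = 404
  V = -15 + 2·404 = 793
  L = 74 + 153 + 404 + 793 = 1424
Policy B (U := 121):
  A = 151
  Q = 153
  U = 121
  V = -15 + 2·121 = 227
  L = 74 + 153 + 121 + 227 = 575
L: 1424 − 575 = 849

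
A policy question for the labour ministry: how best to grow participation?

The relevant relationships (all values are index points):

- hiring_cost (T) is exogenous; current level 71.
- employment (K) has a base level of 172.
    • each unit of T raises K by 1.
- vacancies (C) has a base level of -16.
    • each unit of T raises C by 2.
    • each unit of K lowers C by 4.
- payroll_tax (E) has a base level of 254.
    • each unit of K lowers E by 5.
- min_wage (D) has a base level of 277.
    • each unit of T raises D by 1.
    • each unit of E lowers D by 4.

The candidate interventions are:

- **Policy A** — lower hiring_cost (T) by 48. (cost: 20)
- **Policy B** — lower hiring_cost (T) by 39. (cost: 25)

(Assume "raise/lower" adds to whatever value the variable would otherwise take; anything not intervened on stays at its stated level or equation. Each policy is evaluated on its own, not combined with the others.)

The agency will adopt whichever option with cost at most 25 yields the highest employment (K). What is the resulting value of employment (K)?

Policy A (T − 48):
  T = 71 − 48 = 23
  K = 172 + 23 = 195
Policy B (T − 39):
  T = 71 − 39 = 32
  K = 172 + 32 = 204
Comparing — Policy A: K=195, Policy B: K=204. Highest is 204 (Policy B).

204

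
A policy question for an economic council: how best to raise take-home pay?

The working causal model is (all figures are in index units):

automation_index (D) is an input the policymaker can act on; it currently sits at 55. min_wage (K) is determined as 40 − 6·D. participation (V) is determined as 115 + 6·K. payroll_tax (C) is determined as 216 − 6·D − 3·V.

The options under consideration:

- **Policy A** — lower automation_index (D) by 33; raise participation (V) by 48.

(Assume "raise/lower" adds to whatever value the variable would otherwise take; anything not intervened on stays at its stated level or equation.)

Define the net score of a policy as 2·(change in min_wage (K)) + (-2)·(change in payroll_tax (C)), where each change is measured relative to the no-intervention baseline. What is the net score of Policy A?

7416

Baseline:
  D = 55
  K = 40 − 6·55 = -290
  V = 115 + 6·(-290) = -1625
  C = 216 − 6·55 − 3·(-1625) = 4761
Policy A (D − 33, V + 48):
  D = 55 − 33 = 22
  K = 40 − 6·22 = -92
  V = 115 + 6·(-92) (+48 from intervention) = -389
  C = 216 − 6·22 − 3·(-389) = 1251
ΔK = -92 − (-290) = 198; ΔC = 1251 − 4761 = -3510
Score = 2·198 + (-2)·(-3510) = 7416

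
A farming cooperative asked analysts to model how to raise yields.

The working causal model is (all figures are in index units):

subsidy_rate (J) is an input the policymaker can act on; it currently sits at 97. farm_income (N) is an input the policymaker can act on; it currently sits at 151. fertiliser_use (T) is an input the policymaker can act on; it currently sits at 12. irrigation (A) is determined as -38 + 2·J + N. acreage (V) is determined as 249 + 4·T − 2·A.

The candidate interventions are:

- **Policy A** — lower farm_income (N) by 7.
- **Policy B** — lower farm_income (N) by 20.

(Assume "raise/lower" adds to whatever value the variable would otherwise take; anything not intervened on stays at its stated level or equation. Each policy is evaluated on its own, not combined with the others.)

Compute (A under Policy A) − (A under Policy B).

Policy A (N − 7):
  J = 97
  N = 151 − 7 = 144
  A = -38 + 2·97 + 144 = 300
Policy B (N − 20):
  J = 97
  N = 151 − 20 = 131
  A = -38 + 2·97 + 131 = 287
A: 300 − 287 = 13

13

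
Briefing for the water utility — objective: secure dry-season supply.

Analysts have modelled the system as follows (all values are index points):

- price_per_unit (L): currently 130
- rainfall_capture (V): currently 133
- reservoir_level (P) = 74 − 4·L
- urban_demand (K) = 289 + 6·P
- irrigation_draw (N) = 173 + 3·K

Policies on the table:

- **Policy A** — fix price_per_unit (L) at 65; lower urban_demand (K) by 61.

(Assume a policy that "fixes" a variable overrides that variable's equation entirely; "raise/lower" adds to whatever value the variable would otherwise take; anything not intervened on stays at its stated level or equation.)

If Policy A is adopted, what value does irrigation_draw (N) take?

Policy A (L := 65, K − 61):
  L = 65
  P = 74 − 4·65 = -186
  K = 289 + 6·(-186) (−61 from intervention) = -888
  N = 173 + 3·(-888) = -2491

-2491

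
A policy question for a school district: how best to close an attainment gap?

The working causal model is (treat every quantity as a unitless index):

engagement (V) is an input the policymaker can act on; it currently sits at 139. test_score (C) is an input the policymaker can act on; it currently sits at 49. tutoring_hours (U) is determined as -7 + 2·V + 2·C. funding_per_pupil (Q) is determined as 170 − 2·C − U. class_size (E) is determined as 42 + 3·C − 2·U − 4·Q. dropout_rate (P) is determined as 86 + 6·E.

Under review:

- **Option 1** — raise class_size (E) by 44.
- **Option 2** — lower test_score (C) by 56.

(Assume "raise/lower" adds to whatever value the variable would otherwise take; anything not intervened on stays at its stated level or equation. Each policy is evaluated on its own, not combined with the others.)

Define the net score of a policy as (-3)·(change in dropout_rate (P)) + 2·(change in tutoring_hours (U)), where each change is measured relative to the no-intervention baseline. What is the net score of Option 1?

Baseline:
  V = 139
  C = 49
  U = -7 + 2·139 + 2·49 = 369
  Q = 170 − 2·49 − 369 = -297
  E = 42 + 3·49 − 2·369 − 4·(-297) = 639
  P = 86 + 6·639 = 3920
Option 1 (E + 44):
  V = 139
  C = 49
  U = -7 + 2·139 + 2·49 = 369
  Q = 170 − 2·49 − 369 = -297
  E = 42 + 3·49 − 2·369 − 4·(-297) (+44 from intervention) = 683
  P = 86 + 6·683 = 4184
ΔP = 4184 − 3920 = 264; ΔU = 369 − 369 = 0
Score = (-3)·264 + 2·0 = -792

-792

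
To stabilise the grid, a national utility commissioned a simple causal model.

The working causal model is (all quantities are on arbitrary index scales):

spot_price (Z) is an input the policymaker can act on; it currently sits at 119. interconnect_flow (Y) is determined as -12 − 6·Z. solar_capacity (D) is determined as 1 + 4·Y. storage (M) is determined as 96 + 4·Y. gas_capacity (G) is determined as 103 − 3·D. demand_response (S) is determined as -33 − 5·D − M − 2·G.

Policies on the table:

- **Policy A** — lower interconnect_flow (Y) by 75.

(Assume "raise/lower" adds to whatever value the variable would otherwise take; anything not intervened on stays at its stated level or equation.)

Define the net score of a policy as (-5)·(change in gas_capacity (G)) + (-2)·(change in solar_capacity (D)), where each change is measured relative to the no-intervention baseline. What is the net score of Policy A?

-3900

Baseline:
  Z = 119
  Y = -12 − 6·119 = -726
  D = 1 + 4·(-726) = -2903
  G = 103 − 3·(-2903) = 8812
Policy A (Y − 75):
  Z = 119
  Y = -12 − 6·119 (−75 from intervention) = -801
  D = 1 + 4·(-801) = -3203
  G = 103 − 3·(-3203) = 9712
ΔG = 9712 − 8812 = 900; ΔD = -3203 − (-2903) = -300
Score = (-5)·900 + (-2)·(-300) = -3900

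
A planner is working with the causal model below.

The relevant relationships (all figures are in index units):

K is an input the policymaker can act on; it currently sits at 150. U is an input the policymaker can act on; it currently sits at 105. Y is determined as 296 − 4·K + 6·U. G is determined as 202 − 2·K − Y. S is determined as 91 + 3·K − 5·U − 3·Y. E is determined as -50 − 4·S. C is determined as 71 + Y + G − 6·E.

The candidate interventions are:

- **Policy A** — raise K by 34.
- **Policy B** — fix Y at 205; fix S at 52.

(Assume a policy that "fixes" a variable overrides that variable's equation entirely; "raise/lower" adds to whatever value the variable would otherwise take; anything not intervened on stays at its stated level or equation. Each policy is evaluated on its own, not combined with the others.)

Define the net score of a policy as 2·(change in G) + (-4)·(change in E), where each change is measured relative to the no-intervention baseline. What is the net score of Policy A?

8296

Baseline:
  K = 150
  U = 105
  Y = 296 − 4·150 + 6·105 = 326
  G = 202 − 2·150 − 326 = -424
  S = 91 + 3·150 − 5·105 − 3·326 = -962
  E = -50 − 4·(-962) = 3798
Policy A (K + 34):
  K = 150 + 34 = 184
  U = 105
  Y = 296 − 4·184 + 6·105 = 190
  G = 202 − 2·184 − 190 = -356
  S = 91 + 3·184 − 5·105 − 3·190 = -452
  E = -50 − 4·(-452) = 1758
ΔG = -356 − (-424) = 68; ΔE = 1758 − 3798 = -2040
Score = 2·68 + (-4)·(-2040) = 8296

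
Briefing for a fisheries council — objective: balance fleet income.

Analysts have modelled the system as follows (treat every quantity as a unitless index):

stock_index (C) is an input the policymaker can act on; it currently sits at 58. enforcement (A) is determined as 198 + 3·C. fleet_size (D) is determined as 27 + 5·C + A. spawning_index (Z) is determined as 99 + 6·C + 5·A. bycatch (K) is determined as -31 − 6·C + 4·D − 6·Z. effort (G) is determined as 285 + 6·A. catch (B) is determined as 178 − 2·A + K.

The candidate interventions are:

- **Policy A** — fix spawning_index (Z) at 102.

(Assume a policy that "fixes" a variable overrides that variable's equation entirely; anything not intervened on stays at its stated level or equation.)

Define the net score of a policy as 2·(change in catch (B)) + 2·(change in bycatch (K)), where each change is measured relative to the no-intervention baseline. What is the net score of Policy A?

52920

Baseline:
  C = 58
  A = 198 + 3·58 = 372
  D = 27 + 5·58 + 372 = 689
  Z = 99 + 6·58 + 5·372 = 2307
  K = -31 − 6·58 + 4·689 − 6·2307 = -11465
  B = 178 − 2·372 + (-11465) = -12031
Policy A (Z := 102):
  C = 58
  A = 198 + 3·58 = 372
  D = 27 + 5·58 + 372 = 689
  Z = 102
  K = -31 − 6·58 + 4·689 − 6·102 = 1765
  B = 178 − 2·372 + 1765 = 1199
ΔB = 1199 − (-12031) = 13230; ΔK = 1765 − (-11465) = 13230
Score = 2·13230 + 2·13230 = 52920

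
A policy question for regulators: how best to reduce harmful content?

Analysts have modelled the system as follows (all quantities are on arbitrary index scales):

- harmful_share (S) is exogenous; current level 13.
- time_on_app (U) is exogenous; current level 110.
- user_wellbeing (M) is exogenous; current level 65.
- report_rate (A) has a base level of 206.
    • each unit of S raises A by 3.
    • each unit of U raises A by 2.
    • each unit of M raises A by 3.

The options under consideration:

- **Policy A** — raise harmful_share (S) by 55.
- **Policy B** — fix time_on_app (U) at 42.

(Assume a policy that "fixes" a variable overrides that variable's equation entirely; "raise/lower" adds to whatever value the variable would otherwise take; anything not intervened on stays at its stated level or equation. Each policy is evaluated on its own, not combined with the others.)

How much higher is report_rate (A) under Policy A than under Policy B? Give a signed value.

301

Policy A (S + 55):
  S = 13 + 55 = 68
  U = 110
  M = 65
  A = 206 + 3·68 + 2·110 + 3·65 = 825
Policy B (U := 42):
  S = 13
  U = 42
  M = 65
  A = 206 + 3·13 + 2·42 + 3·65 = 524
A: 825 − 524 = 301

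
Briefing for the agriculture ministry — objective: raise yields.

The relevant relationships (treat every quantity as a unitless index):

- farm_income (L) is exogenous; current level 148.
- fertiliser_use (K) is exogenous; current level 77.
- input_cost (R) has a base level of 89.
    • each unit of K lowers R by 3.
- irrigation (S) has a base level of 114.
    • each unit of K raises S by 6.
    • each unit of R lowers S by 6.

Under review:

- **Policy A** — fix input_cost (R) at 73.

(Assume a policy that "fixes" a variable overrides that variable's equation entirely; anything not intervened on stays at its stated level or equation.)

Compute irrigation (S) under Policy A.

Policy A (R := 73):
  K = 77
  R = 73
  S = 114 + 6·77 − 6·73 = 138

138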